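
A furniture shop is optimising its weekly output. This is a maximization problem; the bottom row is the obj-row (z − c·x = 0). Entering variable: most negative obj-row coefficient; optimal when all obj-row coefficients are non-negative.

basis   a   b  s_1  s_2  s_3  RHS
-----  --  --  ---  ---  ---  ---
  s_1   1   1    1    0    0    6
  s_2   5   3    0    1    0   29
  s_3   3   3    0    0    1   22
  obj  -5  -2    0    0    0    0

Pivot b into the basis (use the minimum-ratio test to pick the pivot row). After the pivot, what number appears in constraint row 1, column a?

1

Ratio test on column b — row 1: 6/1 = 6; row 2: 29/3 = 29/3; row 3: 22/3 = 22/3. Minimum is 6 at row 1 (s_1 leaves); pivot element 1.
Divide row 1 by 1; eliminate column b from the other rows.
In the new row 1, the a entry is the old entry divided by the pivot: 1/1 = 1.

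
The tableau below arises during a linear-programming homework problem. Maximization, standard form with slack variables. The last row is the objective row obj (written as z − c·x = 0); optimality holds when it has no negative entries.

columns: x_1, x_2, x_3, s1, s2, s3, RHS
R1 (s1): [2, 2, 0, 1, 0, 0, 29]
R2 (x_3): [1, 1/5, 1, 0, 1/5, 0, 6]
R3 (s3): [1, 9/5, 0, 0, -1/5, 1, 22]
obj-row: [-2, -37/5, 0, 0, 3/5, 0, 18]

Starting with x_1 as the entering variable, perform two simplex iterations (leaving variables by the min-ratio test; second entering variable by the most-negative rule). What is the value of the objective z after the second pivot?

Ratio test on column x_1 — row 1: 29/2 = 29/2; row 2: 6/1 = 6; row 3: 22/1 = 22. Minimum is 6 at row 2 (x_3 leaves); pivot element 1.
Pivot on row 2; the obj-row RHS becomes 18 − (-2)·6 = 30.
Next entering variable (most negative obj-row entry -7): x_2.
Ratio test on column x_2 — row 1: 17/(8/5) = 85/8; row 2: 6/(1/5) = 30; row 3: 16/(8/5) = 10. Minimum is 10 at row 3 (s3 leaves); pivot element 8/5.
After the second pivot the obj-row RHS is 30 − (-7)·10 = 100.

100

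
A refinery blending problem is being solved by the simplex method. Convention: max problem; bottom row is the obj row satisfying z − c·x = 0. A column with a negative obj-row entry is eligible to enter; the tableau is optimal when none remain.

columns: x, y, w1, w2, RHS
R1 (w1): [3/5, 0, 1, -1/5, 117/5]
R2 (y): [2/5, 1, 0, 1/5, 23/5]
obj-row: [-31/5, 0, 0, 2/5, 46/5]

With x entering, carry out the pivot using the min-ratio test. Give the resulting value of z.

Ratio test on column x — row 1: (117/5)/(3/5) = 39; row 2: (23/5)/(2/5) = 23/2. Minimum is 23/2 at row 2 (y leaves); pivot element 2/5.
Pivot on row 2; the obj-row RHS becomes 46/5 − (-31/5)·(23/2) = 161/2.

161/2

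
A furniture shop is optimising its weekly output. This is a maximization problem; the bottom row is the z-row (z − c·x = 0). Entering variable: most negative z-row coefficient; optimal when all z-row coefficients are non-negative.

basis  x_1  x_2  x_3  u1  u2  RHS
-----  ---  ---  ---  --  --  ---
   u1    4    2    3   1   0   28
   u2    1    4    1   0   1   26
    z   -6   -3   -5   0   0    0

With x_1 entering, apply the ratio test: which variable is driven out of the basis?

Column x_1 entries and ratios — u1: 28/4 = 7; u2: 26/1 = 26.
Smallest ratio is 7 in the row of u1, so u1 leaves.

u1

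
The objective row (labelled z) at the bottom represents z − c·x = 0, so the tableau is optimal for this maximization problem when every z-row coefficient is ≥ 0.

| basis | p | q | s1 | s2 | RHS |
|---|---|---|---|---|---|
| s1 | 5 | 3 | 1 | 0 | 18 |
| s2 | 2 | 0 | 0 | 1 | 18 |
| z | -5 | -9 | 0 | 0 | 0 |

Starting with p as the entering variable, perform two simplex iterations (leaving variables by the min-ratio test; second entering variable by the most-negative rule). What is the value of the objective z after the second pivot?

Ratio test on column p — row 1: 18/5 = 18/5; row 2: 18/2 = 9. Minimum is 18/5 at row 1 (s1 leaves); pivot element 5.
Pivot on row 1; the z-row RHS becomes 0 − (-5)·(18/5) = 18.
Next entering variable (most negative z-row entry -6): q.
Ratio test on column q — row 1: (18/5)/(3/5) = 6; row 2: entry -6/5 ≤ 0. Minimum is 6 at row 1 (p leaves); pivot element 3/5.
After the second pivot the z-row RHS is 18 − (-6)·6 = 54.

54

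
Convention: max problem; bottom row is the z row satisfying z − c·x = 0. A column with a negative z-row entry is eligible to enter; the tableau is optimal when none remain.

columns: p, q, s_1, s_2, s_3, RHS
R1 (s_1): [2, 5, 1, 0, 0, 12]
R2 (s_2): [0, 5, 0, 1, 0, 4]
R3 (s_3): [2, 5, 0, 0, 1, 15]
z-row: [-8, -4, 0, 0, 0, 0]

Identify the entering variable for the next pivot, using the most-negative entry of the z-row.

p

Negative z-row entries: p: -8, q: -4.
The most negative is -8 in column p, so p enters.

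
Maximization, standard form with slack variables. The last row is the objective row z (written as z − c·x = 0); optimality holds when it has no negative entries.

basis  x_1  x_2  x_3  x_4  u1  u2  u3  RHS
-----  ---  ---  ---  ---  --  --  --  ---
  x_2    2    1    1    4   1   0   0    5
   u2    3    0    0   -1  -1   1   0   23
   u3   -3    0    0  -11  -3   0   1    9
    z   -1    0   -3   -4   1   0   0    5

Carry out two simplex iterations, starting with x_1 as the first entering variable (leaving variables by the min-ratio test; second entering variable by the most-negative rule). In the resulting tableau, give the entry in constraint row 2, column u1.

Ratio test on column x_1 — row 1: 5/2 = 5/2; row 2: 23/3 = 23/3; row 3: entry -3 ≤ 0. Minimum is 5/2 at row 1 (x_2 leaves); pivot element 2.
Divide row 1 by 2; eliminate column x_1 from the other rows.
Second iteration: most negative z-row entry is -5/2 in column x_3, so x_3 enters.
Ratio test on column x_3 — row 1: (5/2)/(1/2) = 5; row 2: entry -3/2 ≤ 0; row 3: (33/2)/(3/2) = 11. Minimum is 5 at row 1 (x_1 leaves); pivot element 1/2.
Divide row 1 by 1/2; eliminate column x_3 from the other rows.
After both pivots, the entry at constraint row 2, column u1 is -1.

-1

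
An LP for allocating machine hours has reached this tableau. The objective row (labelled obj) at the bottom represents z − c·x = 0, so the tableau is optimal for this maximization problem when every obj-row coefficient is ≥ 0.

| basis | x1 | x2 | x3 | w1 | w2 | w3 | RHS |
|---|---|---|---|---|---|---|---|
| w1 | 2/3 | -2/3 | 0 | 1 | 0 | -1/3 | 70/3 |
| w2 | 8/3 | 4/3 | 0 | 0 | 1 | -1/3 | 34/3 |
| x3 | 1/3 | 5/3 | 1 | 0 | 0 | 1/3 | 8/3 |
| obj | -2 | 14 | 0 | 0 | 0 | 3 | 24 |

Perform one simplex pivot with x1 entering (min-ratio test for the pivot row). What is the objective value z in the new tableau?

65/2

Ratio test on column x1 — row 1: (70/3)/(2/3) = 35; row 2: (34/3)/(8/3) = 17/4; row 3: (8/3)/(1/3) = 8. Minimum is 17/4 at row 2 (w2 leaves); pivot element 8/3.
Pivot on row 2; the obj-row RHS becomes 24 − (-2)·(17/4) = 65/2.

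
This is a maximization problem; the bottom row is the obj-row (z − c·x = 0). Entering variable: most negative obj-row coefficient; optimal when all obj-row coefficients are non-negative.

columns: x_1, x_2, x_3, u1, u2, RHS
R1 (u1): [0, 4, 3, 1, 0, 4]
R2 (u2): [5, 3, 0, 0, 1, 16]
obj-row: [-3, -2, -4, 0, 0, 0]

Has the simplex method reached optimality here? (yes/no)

no

The obj-row has a negative entry -4 in column x_3, so it is not optimal.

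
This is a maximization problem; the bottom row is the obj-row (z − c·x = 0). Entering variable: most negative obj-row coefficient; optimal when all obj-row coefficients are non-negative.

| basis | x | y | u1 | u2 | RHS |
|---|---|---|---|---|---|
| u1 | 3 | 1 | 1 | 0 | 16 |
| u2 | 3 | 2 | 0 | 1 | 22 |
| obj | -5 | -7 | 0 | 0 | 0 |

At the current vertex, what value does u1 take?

16

u1 is basic (row 1); its value is the RHS of that row, 16.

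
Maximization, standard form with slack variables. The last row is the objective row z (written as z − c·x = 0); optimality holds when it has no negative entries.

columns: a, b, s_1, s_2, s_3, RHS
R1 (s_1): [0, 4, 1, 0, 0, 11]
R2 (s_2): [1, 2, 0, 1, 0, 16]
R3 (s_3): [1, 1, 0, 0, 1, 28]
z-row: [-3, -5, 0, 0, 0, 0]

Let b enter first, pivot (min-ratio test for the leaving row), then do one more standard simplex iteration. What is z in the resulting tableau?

Ratio test on column b — row 1: 11/4 = 11/4; row 2: 16/2 = 8; row 3: 28/1 = 28. Minimum is 11/4 at row 1 (s_1 leaves); pivot element 4.
Pivot on row 1; the z-row RHS becomes 0 − (-5)·(11/4) = 55/4.
Next entering variable (most negative z-row entry -3): a.
Ratio test on column a — row 1: entry 0 ≤ 0; row 2: (21/2)/1 = 21/2; row 3: (101/4)/1 = 101/4. Minimum is 21/2 at row 2 (s_2 leaves); pivot element 1.
After the second pivot the z-row RHS is 55/4 − (-3)·(21/2) = 181/4.

181/4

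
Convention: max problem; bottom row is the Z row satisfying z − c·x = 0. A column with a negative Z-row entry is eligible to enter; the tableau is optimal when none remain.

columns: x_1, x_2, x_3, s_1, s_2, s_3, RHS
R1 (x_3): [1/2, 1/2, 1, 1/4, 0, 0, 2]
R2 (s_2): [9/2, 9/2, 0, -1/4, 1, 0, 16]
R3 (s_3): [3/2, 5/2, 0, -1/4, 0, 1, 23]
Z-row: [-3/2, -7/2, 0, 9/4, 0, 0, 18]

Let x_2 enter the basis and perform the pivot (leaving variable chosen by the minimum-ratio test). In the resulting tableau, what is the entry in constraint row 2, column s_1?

Ratio test on column x_2 — row 1: 2/(1/2) = 4; row 2: 16/(9/2) = 32/9; row 3: 23/(5/2) = 46/5. Minimum is 32/9 at row 2 (s_2 leaves); pivot element 9/2.
Divide row 2 by 9/2; eliminate column x_2 from the other rows.
In the new row 2, the s_1 entry is the old entry divided by the pivot: (-1/4)/(9/2) = -1/18.

-1/18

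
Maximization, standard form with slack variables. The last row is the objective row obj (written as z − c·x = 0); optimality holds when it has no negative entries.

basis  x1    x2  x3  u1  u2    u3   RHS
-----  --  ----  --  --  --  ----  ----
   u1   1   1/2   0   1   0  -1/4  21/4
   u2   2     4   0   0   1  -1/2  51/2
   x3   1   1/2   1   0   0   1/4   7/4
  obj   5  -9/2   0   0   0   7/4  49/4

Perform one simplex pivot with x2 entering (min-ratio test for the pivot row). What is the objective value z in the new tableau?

Ratio test on column x2 — row 1: (21/4)/(1/2) = 21/2; row 2: (51/2)/4 = 51/8; row 3: (7/4)/(1/2) = 7/2. Minimum is 7/2 at row 3 (x3 leaves); pivot element 1/2.
Pivot on row 3; the obj-row RHS becomes 49/4 − (-9/2)·(7/2) = 28.

28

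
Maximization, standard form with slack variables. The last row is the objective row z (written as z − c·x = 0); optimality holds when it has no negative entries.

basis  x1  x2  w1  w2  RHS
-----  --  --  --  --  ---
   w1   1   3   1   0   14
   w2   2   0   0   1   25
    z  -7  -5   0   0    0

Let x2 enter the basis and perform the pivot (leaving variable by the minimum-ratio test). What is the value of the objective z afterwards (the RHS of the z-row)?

Ratio test on column x2 — row 1: 14/3 = 14/3; row 2: entry 0 ≤ 0. Minimum is 14/3 at row 1 (w1 leaves); pivot element 3.
Pivot on row 1; the z-row RHS becomes 0 − (-5)·(14/3) = 70/3.

70/3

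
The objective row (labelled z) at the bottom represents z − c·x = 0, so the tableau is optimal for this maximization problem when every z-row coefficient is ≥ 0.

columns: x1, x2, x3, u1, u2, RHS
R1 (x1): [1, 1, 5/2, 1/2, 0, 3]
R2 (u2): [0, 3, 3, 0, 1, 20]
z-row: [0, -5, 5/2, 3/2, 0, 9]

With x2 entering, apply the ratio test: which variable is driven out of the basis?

Column x2 entries and ratios — x1: 3/1 = 3; u2: 20/3 = 20/3.
Smallest ratio is 3 in the row of x1, so x1 leaves.

x1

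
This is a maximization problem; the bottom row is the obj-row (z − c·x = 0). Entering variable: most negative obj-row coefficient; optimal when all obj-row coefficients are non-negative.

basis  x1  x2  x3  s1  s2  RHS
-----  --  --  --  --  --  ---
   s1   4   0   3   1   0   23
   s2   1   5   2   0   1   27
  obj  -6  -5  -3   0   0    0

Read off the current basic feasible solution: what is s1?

23

s1 is basic (row 1); its value is the RHS of that row, 23.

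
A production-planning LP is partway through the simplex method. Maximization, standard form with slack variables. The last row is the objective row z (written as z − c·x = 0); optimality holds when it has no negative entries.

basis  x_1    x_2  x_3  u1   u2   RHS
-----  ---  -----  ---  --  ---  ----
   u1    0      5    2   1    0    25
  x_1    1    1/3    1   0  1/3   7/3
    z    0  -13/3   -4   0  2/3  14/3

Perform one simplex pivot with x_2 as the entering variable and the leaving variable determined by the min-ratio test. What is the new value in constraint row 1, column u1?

1/5

Ratio test on column x_2 — row 1: 25/5 = 5; row 2: (7/3)/(1/3) = 7. Minimum is 5 at row 1 (u1 leaves); pivot element 5.
Divide row 1 by 5; eliminate column x_2 from the other rows.
In the new row 1, the u1 entry is the old entry divided by the pivot: 1/5 = 1/5.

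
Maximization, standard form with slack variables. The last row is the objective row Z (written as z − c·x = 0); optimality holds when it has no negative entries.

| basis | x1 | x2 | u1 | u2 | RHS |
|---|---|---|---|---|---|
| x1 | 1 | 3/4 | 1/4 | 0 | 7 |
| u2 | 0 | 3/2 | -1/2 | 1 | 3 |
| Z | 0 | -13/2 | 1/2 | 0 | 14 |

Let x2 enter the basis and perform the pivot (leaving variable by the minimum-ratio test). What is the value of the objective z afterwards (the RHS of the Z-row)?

Ratio test on column x2 — row 1: 7/(3/4) = 28/3; row 2: 3/(3/2) = 2. Minimum is 2 at row 2 (u2 leaves); pivot element 3/2.
Pivot on row 2; the Z-row RHS becomes 14 − (-13/2)·2 = 27.

27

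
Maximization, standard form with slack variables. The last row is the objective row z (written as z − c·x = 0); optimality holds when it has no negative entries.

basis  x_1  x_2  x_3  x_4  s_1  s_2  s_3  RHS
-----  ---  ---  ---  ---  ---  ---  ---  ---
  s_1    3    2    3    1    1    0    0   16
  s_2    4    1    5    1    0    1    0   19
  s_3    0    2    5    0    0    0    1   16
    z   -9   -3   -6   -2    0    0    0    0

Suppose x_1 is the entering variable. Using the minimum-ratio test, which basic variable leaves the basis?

s_2

Column x_1 entries and ratios — s_1: 16/3 = 16/3; s_2: 19/4 = 19/4; s_3: 0 ≤ 0, skip.
Smallest ratio is 19/4 in the row of s_2, so s_2 leaves.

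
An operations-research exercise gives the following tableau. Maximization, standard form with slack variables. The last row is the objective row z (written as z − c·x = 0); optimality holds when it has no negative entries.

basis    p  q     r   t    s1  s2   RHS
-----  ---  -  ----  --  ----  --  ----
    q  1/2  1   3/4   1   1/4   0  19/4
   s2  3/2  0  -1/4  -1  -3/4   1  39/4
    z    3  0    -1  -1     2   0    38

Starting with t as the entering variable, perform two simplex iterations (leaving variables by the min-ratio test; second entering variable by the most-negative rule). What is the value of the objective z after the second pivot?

Ratio test on column t — row 1: (19/4)/1 = 19/4; row 2: entry -1 ≤ 0. Minimum is 19/4 at row 1 (q leaves); pivot element 1.
Pivot on row 1; the z-row RHS becomes 38 − (-1)·(19/4) = 171/4.
Next entering variable (most negative z-row entry -1/4): r.
Ratio test on column r — row 1: (19/4)/(3/4) = 19/3; row 2: (29/2)/(1/2) = 29. Minimum is 19/3 at row 1 (t leaves); pivot element 3/4.
After the second pivot the z-row RHS is 171/4 − (-1/4)·(19/3) = 133/3.

133/3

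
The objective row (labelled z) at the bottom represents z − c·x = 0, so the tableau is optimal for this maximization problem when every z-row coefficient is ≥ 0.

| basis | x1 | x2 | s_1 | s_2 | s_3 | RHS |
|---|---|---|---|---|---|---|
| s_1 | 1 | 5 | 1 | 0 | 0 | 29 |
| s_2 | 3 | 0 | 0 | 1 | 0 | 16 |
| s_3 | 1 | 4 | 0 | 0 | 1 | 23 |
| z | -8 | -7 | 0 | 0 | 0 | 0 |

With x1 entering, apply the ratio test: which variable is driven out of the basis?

Column x1 entries and ratios — s_1: 29/1 = 29; s_2: 16/3 = 16/3; s_3: 23/1 = 23.
Smallest ratio is 16/3 in the row of s_2, so s_2 leaves.

s_2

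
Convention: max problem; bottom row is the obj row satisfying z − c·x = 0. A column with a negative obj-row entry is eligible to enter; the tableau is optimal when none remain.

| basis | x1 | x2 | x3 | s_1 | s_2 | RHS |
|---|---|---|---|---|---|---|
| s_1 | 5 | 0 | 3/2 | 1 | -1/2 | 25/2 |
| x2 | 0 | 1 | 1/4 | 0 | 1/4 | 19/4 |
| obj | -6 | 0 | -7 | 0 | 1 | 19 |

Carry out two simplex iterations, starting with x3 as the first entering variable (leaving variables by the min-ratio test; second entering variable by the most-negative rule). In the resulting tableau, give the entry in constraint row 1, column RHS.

11

Ratio test on column x3 — row 1: (25/2)/(3/2) = 25/3; row 2: (19/4)/(1/4) = 19. Minimum is 25/3 at row 1 (s_1 leaves); pivot element 3/2.
Divide row 1 by 3/2; eliminate column x3 from the other rows.
Second iteration: most negative obj-row entry is -4/3 in column s_2, so s_2 enters.
Ratio test on column s_2 — row 1: entry -1/3 ≤ 0; row 2: (8/3)/(1/3) = 8. Minimum is 8 at row 2 (x2 leaves); pivot element 1/3.
Divide row 2 by 1/3; eliminate column s_2 from the other rows.
After both pivots, the entry at constraint row 1, column RHS is 11.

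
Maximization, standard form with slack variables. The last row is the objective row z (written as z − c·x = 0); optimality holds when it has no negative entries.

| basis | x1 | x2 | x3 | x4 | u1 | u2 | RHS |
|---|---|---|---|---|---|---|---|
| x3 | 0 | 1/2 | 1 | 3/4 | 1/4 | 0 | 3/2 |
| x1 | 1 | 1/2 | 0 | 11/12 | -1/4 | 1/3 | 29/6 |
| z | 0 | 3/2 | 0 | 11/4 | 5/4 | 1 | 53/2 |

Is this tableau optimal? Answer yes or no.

Every z-row coefficient is ≥ 0, so the tableau is optimal.

yes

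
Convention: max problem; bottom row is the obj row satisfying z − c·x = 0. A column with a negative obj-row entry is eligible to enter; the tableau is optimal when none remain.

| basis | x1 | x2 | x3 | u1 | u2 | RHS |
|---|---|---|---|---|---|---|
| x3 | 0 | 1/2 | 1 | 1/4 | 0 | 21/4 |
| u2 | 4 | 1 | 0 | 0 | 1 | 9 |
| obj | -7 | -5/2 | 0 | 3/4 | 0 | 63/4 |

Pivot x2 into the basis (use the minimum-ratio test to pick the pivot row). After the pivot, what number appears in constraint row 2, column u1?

0

Ratio test on column x2 — row 1: (21/4)/(1/2) = 21/2; row 2: 9/1 = 9. Minimum is 9 at row 2 (u2 leaves); pivot element 1.
Divide row 2 by 1; eliminate column x2 from the other rows.
In the new row 2, the u1 entry is the old entry divided by the pivot: 0/1 = 0.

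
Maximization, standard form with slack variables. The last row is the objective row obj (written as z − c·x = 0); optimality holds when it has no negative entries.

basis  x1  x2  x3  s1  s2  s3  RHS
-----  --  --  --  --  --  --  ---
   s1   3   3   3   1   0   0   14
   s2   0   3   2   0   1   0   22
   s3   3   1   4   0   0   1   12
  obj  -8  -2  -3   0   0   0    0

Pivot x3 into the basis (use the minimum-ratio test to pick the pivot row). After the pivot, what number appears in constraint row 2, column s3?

-1/2

Ratio test on column x3 — row 1: 14/3 = 14/3; row 2: 22/2 = 11; row 3: 12/4 = 3. Minimum is 3 at row 3 (s3 leaves); pivot element 4.
Divide row 3 by 4; eliminate column x3 from the other rows.
Row 2 update in column s3: 0 − 2·(1/4) = -1/2.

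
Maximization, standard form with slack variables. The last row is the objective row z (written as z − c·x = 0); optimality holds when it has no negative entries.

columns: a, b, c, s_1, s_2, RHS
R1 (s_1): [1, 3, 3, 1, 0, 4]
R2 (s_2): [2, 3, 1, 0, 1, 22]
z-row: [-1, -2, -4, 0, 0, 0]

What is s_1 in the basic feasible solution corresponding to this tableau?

4

s_1 is basic (row 1); its value is the RHS of that row, 4.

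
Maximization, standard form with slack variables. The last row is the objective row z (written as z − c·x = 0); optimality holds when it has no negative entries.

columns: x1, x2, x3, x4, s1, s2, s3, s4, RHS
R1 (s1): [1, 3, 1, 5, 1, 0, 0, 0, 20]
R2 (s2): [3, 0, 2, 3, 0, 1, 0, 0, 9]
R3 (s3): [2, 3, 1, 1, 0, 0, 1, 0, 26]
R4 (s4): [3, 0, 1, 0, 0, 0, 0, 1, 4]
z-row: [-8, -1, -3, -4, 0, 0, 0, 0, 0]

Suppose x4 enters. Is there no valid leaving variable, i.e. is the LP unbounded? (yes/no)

no

Column x4 has positive entries in row(s) 1, 2, 3, so the ratio test bounds it — not unbounded.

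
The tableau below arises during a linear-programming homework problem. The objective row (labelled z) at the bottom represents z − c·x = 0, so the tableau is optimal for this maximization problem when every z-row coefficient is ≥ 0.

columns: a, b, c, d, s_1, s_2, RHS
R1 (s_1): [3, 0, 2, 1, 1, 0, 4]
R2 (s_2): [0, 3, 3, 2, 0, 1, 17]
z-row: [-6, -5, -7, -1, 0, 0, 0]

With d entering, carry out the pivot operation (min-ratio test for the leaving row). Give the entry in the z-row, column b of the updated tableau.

Ratio test on column d — row 1: 4/1 = 4; row 2: 17/2 = 17/2. Minimum is 4 at row 1 (s_1 leaves); pivot element 1.
Divide row 1 by 1; eliminate column d from the other rows.
z-row update in column b: -5 − (-1)·0 = -5.

-5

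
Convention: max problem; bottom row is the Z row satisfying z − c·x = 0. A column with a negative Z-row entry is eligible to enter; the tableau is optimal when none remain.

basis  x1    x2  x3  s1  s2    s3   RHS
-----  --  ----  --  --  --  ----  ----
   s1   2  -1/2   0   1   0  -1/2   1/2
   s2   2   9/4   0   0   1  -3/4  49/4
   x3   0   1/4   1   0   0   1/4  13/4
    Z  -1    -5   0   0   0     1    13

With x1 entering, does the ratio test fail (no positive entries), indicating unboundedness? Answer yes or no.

Column x1 has positive entries in row(s) 1, 2, so the ratio test bounds it — not unbounded.

no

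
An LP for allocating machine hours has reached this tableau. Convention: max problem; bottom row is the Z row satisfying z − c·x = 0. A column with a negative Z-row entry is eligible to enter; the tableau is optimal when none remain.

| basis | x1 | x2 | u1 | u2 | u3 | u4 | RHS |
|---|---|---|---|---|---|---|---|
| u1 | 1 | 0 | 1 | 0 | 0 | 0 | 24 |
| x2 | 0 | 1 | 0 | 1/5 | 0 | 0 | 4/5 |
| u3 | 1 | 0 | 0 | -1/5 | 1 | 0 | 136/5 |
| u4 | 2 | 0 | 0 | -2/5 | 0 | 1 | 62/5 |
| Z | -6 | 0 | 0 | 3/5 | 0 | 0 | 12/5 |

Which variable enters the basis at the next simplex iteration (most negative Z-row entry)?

x1

Negative Z-row entries: x1: -6.
The most negative is -6 in column x1, so x1 enters.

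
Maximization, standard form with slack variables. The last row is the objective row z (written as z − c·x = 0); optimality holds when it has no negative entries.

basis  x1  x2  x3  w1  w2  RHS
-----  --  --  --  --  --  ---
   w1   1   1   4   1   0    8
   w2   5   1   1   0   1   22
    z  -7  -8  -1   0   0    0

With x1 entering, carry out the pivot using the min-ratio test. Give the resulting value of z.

154/5

Ratio test on column x1 — row 1: 8/1 = 8; row 2: 22/5 = 22/5. Minimum is 22/5 at row 2 (w2 leaves); pivot element 5.
Pivot on row 2; the z-row RHS becomes 0 − (-7)·(22/5) = 154/5.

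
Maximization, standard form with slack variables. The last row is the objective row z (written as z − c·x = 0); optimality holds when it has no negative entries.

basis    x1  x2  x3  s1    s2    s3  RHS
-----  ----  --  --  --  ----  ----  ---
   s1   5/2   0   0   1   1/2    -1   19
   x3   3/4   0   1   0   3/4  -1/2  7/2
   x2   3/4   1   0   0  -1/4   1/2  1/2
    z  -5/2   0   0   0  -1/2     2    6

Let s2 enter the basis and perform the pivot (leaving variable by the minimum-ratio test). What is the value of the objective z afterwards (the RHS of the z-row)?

25/3

Ratio test on column s2 — row 1: 19/(1/2) = 38; row 2: (7/2)/(3/4) = 14/3; row 3: entry -1/4 ≤ 0. Minimum is 14/3 at row 2 (x3 leaves); pivot element 3/4.
Pivot on row 2; the z-row RHS becomes 6 − (-1/2)·(14/3) = 25/3.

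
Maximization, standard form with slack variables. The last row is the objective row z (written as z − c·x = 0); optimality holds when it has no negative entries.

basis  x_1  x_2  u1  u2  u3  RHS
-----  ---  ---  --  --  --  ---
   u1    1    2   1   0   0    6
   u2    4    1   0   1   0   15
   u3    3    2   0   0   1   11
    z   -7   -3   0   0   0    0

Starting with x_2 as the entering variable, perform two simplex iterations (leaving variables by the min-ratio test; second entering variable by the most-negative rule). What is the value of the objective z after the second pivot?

Ratio test on column x_2 — row 1: 6/2 = 3; row 2: 15/1 = 15; row 3: 11/2 = 11/2. Minimum is 3 at row 1 (u1 leaves); pivot element 2.
Pivot on row 1; the z-row RHS becomes 0 − (-3)·3 = 9.
Next entering variable (most negative z-row entry -11/2): x_1.
Ratio test on column x_1 — row 1: 3/(1/2) = 6; row 2: 12/(7/2) = 24/7; row 3: 5/2 = 5/2. Minimum is 5/2 at row 3 (u3 leaves); pivot element 2.
After the second pivot the z-row RHS is 9 − (-11/2)·(5/2) = 91/4.

91/4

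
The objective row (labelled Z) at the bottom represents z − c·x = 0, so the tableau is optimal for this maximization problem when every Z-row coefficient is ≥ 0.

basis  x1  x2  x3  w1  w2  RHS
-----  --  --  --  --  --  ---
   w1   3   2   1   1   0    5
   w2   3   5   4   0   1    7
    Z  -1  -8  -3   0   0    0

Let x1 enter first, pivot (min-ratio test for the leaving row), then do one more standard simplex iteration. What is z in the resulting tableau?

Ratio test on column x1 — row 1: 5/3 = 5/3; row 2: 7/3 = 7/3. Minimum is 5/3 at row 1 (w1 leaves); pivot element 3.
Pivot on row 1; the Z-row RHS becomes 0 − (-1)·(5/3) = 5/3.
Next entering variable (most negative Z-row entry -22/3): x2.
Ratio test on column x2 — row 1: (5/3)/(2/3) = 5/2; row 2: 2/3 = 2/3. Minimum is 2/3 at row 2 (w2 leaves); pivot element 3.
After the second pivot the Z-row RHS is 5/3 − (-22/3)·(2/3) = 59/9.

59/9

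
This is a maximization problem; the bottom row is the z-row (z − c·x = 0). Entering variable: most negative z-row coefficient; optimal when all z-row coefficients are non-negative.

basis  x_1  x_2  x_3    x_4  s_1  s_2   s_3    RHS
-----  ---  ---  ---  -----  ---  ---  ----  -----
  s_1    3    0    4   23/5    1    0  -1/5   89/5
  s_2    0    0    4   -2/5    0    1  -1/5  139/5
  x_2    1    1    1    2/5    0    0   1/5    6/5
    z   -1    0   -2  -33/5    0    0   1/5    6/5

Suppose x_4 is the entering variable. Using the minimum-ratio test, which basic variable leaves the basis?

Column x_4 entries and ratios — s_1: (89/5)/(23/5) = 89/23; s_2: -2/5 ≤ 0, skip; x_2: (6/5)/(2/5) = 3.
Smallest ratio is 3 in the row of x_2, so x_2 leaves.

x_2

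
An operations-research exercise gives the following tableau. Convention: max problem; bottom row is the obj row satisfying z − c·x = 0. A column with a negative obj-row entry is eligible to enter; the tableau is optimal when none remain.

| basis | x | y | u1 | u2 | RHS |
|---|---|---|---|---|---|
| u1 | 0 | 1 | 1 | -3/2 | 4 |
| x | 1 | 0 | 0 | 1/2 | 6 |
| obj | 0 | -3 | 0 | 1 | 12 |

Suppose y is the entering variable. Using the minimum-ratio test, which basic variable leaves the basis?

u1

Column y entries and ratios — u1: 4/1 = 4; x: 0 ≤ 0, skip.
Smallest ratio is 4 in the row of u1, so u1 leaves.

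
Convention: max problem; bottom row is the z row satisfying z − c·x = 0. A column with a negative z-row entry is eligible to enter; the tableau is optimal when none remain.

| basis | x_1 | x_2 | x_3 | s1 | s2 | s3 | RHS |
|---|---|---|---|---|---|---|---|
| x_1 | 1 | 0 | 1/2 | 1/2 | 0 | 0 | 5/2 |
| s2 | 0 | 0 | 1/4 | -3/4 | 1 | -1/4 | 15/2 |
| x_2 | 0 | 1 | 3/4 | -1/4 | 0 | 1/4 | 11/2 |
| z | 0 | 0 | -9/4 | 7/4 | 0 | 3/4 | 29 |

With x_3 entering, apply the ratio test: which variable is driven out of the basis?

Column x_3 entries and ratios — x_1: (5/2)/(1/2) = 5; s2: (15/2)/(1/4) = 30; x_2: (11/2)/(3/4) = 22/3.
Smallest ratio is 5 in the row of x_1, so x_1 leaves.

x_1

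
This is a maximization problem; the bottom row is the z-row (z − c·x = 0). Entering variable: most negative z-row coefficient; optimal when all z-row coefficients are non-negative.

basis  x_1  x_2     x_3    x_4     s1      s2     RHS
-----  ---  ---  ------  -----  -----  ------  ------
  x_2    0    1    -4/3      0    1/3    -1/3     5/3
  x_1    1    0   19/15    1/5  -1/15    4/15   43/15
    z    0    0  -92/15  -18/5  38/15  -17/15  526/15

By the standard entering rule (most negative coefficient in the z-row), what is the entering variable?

x_3

Negative z-row entries: x_3: -92/15, x_4: -18/5, s2: -17/15.
The most negative is -92/15 in column x_3, so x_3 enters.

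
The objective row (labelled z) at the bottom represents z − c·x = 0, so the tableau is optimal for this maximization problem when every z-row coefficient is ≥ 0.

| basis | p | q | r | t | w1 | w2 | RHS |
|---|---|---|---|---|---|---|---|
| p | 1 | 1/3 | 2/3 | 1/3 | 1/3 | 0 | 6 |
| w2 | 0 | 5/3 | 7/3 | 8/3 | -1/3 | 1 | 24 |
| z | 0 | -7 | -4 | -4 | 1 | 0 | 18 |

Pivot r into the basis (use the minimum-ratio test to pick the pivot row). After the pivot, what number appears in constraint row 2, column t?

Ratio test on column r — row 1: 6/(2/3) = 9; row 2: 24/(7/3) = 72/7. Minimum is 9 at row 1 (p leaves); pivot element 2/3.
Divide row 1 by 2/3; eliminate column r from the other rows.
Row 2 update in column t: 8/3 − (7/3)·(1/2) = 3/2.

3/2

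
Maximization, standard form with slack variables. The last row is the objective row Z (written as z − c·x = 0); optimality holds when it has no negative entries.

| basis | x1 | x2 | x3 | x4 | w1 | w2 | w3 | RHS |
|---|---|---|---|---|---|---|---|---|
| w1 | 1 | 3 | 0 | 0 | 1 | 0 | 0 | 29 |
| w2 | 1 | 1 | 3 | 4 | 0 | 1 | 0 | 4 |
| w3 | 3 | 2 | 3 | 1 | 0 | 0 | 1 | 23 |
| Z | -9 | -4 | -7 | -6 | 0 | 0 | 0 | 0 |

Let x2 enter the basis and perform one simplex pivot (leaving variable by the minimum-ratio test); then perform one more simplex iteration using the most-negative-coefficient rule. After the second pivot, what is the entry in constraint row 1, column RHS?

Ratio test on column x2 — row 1: 29/3 = 29/3; row 2: 4/1 = 4; row 3: 23/2 = 23/2. Minimum is 4 at row 2 (w2 leaves); pivot element 1.
Divide row 2 by 1; eliminate column x2 from the other rows.
Second iteration: most negative Z-row entry is -5 in column x1, so x1 enters.
Ratio test on column x1 — row 1: entry -2 ≤ 0; row 2: 4/1 = 4; row 3: 15/1 = 15. Minimum is 4 at row 2 (x2 leaves); pivot element 1.
Divide row 2 by 1; eliminate column x1 from the other rows.
After both pivots, the entry at constraint row 1, column RHS is 25.

25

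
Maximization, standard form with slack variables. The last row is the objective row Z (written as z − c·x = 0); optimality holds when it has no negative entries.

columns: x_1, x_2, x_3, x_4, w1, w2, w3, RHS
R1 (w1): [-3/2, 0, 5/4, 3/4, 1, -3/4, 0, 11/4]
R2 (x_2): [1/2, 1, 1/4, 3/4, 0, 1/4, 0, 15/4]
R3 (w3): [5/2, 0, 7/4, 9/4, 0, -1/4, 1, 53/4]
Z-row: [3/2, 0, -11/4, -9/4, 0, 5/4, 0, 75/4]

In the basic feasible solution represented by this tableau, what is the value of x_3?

x_3 is not in the basis, so in the current basic feasible solution x_3 = 0.

0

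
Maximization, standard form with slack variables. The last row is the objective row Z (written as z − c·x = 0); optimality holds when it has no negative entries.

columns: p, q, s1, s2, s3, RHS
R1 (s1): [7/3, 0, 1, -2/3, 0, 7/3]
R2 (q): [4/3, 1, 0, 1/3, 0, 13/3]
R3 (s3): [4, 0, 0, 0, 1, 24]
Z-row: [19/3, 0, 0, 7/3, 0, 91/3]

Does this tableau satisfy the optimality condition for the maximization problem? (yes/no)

Every Z-row coefficient is ≥ 0, so the tableau is optimal.

yes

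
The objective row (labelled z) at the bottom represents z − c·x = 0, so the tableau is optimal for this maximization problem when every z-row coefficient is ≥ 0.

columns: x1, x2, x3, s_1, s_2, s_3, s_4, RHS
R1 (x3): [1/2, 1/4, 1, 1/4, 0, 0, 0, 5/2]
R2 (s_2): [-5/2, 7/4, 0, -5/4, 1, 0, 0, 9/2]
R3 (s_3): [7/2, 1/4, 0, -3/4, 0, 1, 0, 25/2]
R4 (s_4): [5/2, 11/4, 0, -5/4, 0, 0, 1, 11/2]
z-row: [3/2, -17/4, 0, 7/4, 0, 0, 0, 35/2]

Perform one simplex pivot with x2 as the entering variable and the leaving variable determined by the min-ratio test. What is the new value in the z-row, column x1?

Ratio test on column x2 — row 1: (5/2)/(1/4) = 10; row 2: (9/2)/(7/4) = 18/7; row 3: (25/2)/(1/4) = 50; row 4: (11/2)/(11/4) = 2. Minimum is 2 at row 4 (s_4 leaves); pivot element 11/4.
Divide row 4 by 11/4; eliminate column x2 from the other rows.
z-row update in column x1: 3/2 − (-17/4)·(10/11) = 59/11.

59/11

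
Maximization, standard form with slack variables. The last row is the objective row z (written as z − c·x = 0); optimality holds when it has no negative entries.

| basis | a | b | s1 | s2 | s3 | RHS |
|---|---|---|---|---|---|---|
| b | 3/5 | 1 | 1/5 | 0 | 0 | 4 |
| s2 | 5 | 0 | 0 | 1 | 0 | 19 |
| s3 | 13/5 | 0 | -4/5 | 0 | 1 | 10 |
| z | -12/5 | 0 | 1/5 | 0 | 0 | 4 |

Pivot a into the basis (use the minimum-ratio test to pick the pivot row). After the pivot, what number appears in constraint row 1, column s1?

1/5

Ratio test on column a — row 1: 4/(3/5) = 20/3; row 2: 19/5 = 19/5; row 3: 10/(13/5) = 50/13. Minimum is 19/5 at row 2 (s2 leaves); pivot element 5.
Divide row 2 by 5; eliminate column a from the other rows.
Row 1 update in column s1: 1/5 − (3/5)·0 = 1/5.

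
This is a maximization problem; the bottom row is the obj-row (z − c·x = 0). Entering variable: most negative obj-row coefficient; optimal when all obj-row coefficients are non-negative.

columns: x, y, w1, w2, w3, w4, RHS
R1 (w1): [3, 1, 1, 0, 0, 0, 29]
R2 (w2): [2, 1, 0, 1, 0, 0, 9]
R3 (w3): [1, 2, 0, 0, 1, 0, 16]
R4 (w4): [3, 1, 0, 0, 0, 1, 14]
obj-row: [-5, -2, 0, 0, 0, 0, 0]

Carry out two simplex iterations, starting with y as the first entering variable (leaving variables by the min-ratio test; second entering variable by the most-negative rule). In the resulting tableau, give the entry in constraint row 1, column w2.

Ratio test on column y — row 1: 29/1 = 29; row 2: 9/1 = 9; row 3: 16/2 = 8; row 4: 14/1 = 14. Minimum is 8 at row 3 (w3 leaves); pivot element 2.
Divide row 3 by 2; eliminate column y from the other rows.
Second iteration: most negative obj-row entry is -4 in column x, so x enters.
Ratio test on column x — row 1: 21/(5/2) = 42/5; row 2: 1/(3/2) = 2/3; row 3: 8/(1/2) = 16; row 4: 6/(5/2) = 12/5. Minimum is 2/3 at row 2 (w2 leaves); pivot element 3/2.
Divide row 2 by 3/2; eliminate column x from the other rows.
After both pivots, the entry at constraint row 1, column w2 is -5/3.

-5/3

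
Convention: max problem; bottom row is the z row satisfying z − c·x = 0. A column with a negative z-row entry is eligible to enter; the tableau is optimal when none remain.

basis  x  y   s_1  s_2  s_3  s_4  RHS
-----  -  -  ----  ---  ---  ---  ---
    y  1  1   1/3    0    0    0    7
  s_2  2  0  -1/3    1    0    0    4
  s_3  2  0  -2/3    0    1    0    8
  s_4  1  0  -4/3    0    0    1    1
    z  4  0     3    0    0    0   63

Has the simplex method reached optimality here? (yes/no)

Every z-row coefficient is ≥ 0, so the tableau is optimal.

yes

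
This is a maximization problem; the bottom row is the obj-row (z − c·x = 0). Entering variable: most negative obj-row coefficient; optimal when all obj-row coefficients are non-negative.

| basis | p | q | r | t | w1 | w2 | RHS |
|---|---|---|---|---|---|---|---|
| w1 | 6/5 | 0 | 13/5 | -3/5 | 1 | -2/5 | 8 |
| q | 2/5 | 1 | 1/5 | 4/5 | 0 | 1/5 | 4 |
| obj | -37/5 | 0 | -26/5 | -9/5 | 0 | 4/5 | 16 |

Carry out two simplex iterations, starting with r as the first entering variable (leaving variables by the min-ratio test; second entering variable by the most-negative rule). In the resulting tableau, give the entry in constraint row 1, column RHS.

20/3

Ratio test on column r — row 1: 8/(13/5) = 40/13; row 2: 4/(1/5) = 20. Minimum is 40/13 at row 1 (w1 leaves); pivot element 13/5.
Divide row 1 by 13/5; eliminate column r from the other rows.
Second iteration: most negative obj-row entry is -5 in column p, so p enters.
Ratio test on column p — row 1: (40/13)/(6/13) = 20/3; row 2: (44/13)/(4/13) = 11. Minimum is 20/3 at row 1 (r leaves); pivot element 6/13.
Divide row 1 by 6/13; eliminate column p from the other rows.
After both pivots, the entry at constraint row 1, column RHS is 20/3.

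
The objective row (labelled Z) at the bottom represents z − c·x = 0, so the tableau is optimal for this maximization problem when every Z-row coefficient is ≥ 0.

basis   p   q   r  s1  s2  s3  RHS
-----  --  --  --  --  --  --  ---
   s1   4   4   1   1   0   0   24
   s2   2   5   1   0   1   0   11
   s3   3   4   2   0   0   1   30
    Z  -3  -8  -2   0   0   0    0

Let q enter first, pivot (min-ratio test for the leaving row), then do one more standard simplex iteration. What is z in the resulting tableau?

Ratio test on column q — row 1: 24/4 = 6; row 2: 11/5 = 11/5; row 3: 30/4 = 15/2. Minimum is 11/5 at row 2 (s2 leaves); pivot element 5.
Pivot on row 2; the Z-row RHS becomes 0 − (-8)·(11/5) = 88/5.
Next entering variable (most negative Z-row entry -2/5): r.
Ratio test on column r — row 1: (76/5)/(1/5) = 76; row 2: (11/5)/(1/5) = 11; row 3: (106/5)/(6/5) = 53/3. Minimum is 11 at row 2 (q leaves); pivot element 1/5.
After the second pivot the Z-row RHS is 88/5 − (-2/5)·11 = 22.

22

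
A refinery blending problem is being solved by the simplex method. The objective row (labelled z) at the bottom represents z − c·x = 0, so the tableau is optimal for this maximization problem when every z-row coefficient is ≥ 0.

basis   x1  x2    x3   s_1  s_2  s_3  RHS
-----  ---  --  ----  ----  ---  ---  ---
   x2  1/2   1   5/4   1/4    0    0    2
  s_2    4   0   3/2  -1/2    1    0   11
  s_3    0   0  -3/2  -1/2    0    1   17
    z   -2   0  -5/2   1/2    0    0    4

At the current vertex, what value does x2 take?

x2 is basic (row 1); its value is the RHS of that row, 2.

2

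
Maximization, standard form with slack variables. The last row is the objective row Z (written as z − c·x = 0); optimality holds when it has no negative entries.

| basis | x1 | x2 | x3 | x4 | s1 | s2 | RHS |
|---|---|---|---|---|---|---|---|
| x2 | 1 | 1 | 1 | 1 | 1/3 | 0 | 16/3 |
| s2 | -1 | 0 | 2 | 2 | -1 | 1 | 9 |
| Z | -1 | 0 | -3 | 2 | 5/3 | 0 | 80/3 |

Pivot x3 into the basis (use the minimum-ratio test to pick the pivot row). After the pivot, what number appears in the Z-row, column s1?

Ratio test on column x3 — row 1: (16/3)/1 = 16/3; row 2: 9/2 = 9/2. Minimum is 9/2 at row 2 (s2 leaves); pivot element 2.
Divide row 2 by 2; eliminate column x3 from the other rows.
Z-row update in column s1: 5/3 − (-3)·(-1/2) = 1/6.

1/6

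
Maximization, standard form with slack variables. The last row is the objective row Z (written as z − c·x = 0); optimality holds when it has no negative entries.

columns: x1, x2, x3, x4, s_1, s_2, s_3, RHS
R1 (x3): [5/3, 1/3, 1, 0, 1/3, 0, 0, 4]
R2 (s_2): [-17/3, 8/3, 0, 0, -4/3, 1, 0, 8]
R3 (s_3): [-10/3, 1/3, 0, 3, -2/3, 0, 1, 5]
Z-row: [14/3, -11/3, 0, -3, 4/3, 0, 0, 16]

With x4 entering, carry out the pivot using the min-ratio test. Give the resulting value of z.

21

Ratio test on column x4 — row 1: entry 0 ≤ 0; row 2: entry 0 ≤ 0; row 3: 5/3 = 5/3. Minimum is 5/3 at row 3 (s_3 leaves); pivot element 3.
Pivot on row 3; the Z-row RHS becomes 16 − (-3)·(5/3) = 21.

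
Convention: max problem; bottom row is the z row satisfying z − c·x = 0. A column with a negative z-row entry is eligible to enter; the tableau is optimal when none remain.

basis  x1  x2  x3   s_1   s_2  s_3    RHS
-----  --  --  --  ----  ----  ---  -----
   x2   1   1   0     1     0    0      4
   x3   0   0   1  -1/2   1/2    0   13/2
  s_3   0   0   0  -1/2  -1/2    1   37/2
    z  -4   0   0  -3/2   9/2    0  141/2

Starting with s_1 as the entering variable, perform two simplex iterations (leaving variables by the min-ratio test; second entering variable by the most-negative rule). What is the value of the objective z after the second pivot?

173/2

Ratio test on column s_1 — row 1: 4/1 = 4; row 2: entry -1/2 ≤ 0; row 3: entry -1/2 ≤ 0. Minimum is 4 at row 1 (x2 leaves); pivot element 1.
Pivot on row 1; the z-row RHS becomes 141/2 − (-3/2)·4 = 153/2.
Next entering variable (most negative z-row entry -5/2): x1.
Ratio test on column x1 — row 1: 4/1 = 4; row 2: (17/2)/(1/2) = 17; row 3: (41/2)/(1/2) = 41. Minimum is 4 at row 1 (s_1 leaves); pivot element 1.
After the second pivot the z-row RHS is 153/2 − (-5/2)·4 = 173/2.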